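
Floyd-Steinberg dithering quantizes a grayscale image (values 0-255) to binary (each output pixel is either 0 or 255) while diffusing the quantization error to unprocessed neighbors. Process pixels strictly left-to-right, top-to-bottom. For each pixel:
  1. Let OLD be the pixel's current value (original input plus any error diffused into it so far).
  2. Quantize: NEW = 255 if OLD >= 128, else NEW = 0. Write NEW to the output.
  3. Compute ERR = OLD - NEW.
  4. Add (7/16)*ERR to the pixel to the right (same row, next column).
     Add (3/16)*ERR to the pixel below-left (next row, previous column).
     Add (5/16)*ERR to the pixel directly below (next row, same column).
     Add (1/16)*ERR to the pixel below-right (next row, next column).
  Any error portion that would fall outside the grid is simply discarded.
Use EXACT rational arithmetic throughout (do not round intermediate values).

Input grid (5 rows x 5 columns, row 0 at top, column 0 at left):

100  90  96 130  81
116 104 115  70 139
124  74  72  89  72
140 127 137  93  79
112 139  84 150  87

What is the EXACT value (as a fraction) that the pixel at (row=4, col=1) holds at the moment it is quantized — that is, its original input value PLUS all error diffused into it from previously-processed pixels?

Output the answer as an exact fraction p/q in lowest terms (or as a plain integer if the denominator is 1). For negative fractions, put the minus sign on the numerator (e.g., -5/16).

(0,0): OLD=100 → NEW=0, ERR=100
(0,1): OLD=535/4 → NEW=255, ERR=-485/4
(0,2): OLD=2749/64 → NEW=0, ERR=2749/64
(0,3): OLD=152363/1024 → NEW=255, ERR=-108757/1024
(0,4): OLD=565805/16384 → NEW=0, ERR=565805/16384
(1,0): OLD=7969/64 → NEW=0, ERR=7969/64
(1,1): OLD=69063/512 → NEW=255, ERR=-61497/512
(1,2): OLD=792691/16384 → NEW=0, ERR=792691/16384
(1,3): OLD=4399879/65536 → NEW=0, ERR=4399879/65536
(1,4): OLD=180906869/1048576 → NEW=255, ERR=-86480011/1048576
(2,0): OLD=1150077/8192 → NEW=255, ERR=-938883/8192
(2,1): OLD=832911/262144 → NEW=0, ERR=832911/262144
(2,2): OLD=392547629/4194304 → NEW=0, ERR=392547629/4194304
(2,3): OLD=9293652343/67108864 → NEW=255, ERR=-7819107977/67108864
(2,4): OLD=-592471935/1073741824 → NEW=0, ERR=-592471935/1073741824
(3,0): OLD=439480013/4194304 → NEW=0, ERR=439480013/4194304
(3,1): OLD=6181376745/33554432 → NEW=255, ERR=-2375003415/33554432
(3,2): OLD=122012293683/1073741824 → NEW=0, ERR=122012293683/1073741824
(3,3): OLD=240625003619/2147483648 → NEW=0, ERR=240625003619/2147483648
(3,4): OLD=4142658181791/34359738368 → NEW=0, ERR=4142658181791/34359738368
(4,0): OLD=70583732419/536870912 → NEW=255, ERR=-66318350141/536870912
(4,1): OLD=1558088132579/17179869184 → NEW=0, ERR=1558088132579/17179869184
Target (4,1): original=139, with diffused error = 1558088132579/17179869184

Answer: 1558088132579/17179869184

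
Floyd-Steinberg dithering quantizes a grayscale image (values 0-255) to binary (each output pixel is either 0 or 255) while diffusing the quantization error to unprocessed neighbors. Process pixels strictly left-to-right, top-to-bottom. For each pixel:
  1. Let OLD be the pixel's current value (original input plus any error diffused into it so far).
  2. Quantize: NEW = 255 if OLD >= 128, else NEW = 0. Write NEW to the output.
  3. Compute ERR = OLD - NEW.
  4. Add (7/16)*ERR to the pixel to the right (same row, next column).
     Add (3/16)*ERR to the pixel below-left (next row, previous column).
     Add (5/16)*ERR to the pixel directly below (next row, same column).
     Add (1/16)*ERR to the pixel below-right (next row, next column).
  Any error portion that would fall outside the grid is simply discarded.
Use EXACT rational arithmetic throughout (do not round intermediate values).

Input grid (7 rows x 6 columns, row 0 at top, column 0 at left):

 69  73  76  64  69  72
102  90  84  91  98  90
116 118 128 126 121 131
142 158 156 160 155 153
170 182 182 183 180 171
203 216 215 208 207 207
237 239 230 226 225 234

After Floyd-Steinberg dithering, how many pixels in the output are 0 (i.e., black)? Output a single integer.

(0,0): OLD=69 → NEW=0, ERR=69
(0,1): OLD=1651/16 → NEW=0, ERR=1651/16
(0,2): OLD=31013/256 → NEW=0, ERR=31013/256
(0,3): OLD=479235/4096 → NEW=0, ERR=479235/4096
(0,4): OLD=7876629/65536 → NEW=0, ERR=7876629/65536
(0,5): OLD=130633875/1048576 → NEW=0, ERR=130633875/1048576
(1,0): OLD=36585/256 → NEW=255, ERR=-28695/256
(1,1): OLD=205279/2048 → NEW=0, ERR=205279/2048
(1,2): OLD=12720331/65536 → NEW=255, ERR=-3991349/65536
(1,3): OLD=34347247/262144 → NEW=255, ERR=-32499473/262144
(1,4): OLD=1878898029/16777216 → NEW=0, ERR=1878898029/16777216
(1,5): OLD=49778604267/268435456 → NEW=255, ERR=-18672437013/268435456
(2,0): OLD=3269125/32768 → NEW=0, ERR=3269125/32768
(2,1): OLD=183024391/1048576 → NEW=255, ERR=-84362489/1048576
(2,2): OLD=952747477/16777216 → NEW=0, ERR=952747477/16777216
(2,3): OLD=17353588589/134217728 → NEW=255, ERR=-16871932051/134217728
(2,4): OLD=344499065031/4294967296 → NEW=0, ERR=344499065031/4294967296
(2,5): OLD=10400947842017/68719476736 → NEW=255, ERR=-7122518725663/68719476736
(3,0): OLD=2652337205/16777216 → NEW=255, ERR=-1625852875/16777216
(3,1): OLD=14407433617/134217728 → NEW=0, ERR=14407433617/134217728
(3,2): OLD=206277594371/1073741824 → NEW=255, ERR=-67526570749/1073741824
(3,3): OLD=7682263717833/68719476736 → NEW=0, ERR=7682263717833/68719476736
(3,4): OLD=110877044072745/549755813888 → NEW=255, ERR=-29310688468695/549755813888
(3,5): OLD=899822544414407/8796093022208 → NEW=0, ERR=899822544414407/8796093022208
(4,0): OLD=343260406011/2147483648 → NEW=255, ERR=-204347924229/2147483648
(4,1): OLD=5362363010239/34359738368 → NEW=255, ERR=-3399370273601/34359738368
(4,2): OLD=161334826950541/1099511627776 → NEW=255, ERR=-119040638132339/1099511627776
(4,3): OLD=2755655337369249/17592186044416 → NEW=255, ERR=-1730352103956831/17592186044416
(4,4): OLD=41228915703480753/281474976710656 → NEW=255, ERR=-30547203357736527/281474976710656
(4,5): OLD=685249647386532407/4503599627370496 → NEW=255, ERR=-463168257592944073/4503599627370496
(5,0): OLD=85054485460141/549755813888 → NEW=255, ERR=-55133247081299/549755813888
(5,1): OLD=2022399431077245/17592186044416 → NEW=0, ERR=2022399431077245/17592186044416
(5,2): OLD=29109565533895215/140737488355328 → NEW=255, ERR=-6778493996713425/140737488355328
(5,3): OLD=581305624787440373/4503599627370496 → NEW=255, ERR=-567112280192036107/4503599627370496
(5,4): OLD=833735603062015861/9007199254740992 → NEW=0, ERR=833735603062015861/9007199254740992
(5,5): OLD=30058800069759266937/144115188075855872 → NEW=255, ERR=-6690572889583980423/144115188075855872
(6,0): OLD=63955448240649367/281474976710656 → NEW=255, ERR=-7820670820567913/281474976710656
(6,1): OLD=1114508383197847115/4503599627370496 → NEW=255, ERR=-33909521781629365/4503599627370496
(6,2): OLD=3516929587639384531/18014398509481984 → NEW=255, ERR=-1076742032278521389/18014398509481984
(6,3): OLD=50395391567289259047/288230376151711744 → NEW=255, ERR=-23103354351397235673/288230376151711744
(6,4): OLD=932864946906509973063/4611686018427387904 → NEW=255, ERR=-243114987792473942457/4611686018427387904
(6,5): OLD=14920728504879137968529/73786976294838206464 → NEW=255, ERR=-3894950450304604679791/73786976294838206464
Output grid:
  Row 0: ......  (6 black, running=6)
  Row 1: #.##.#  (2 black, running=8)
  Row 2: .#.#.#  (3 black, running=11)
  Row 3: #.#.#.  (3 black, running=14)
  Row 4: ######  (0 black, running=14)
  Row 5: #.##.#  (2 black, running=16)
  Row 6: ######  (0 black, running=16)

Answer: 16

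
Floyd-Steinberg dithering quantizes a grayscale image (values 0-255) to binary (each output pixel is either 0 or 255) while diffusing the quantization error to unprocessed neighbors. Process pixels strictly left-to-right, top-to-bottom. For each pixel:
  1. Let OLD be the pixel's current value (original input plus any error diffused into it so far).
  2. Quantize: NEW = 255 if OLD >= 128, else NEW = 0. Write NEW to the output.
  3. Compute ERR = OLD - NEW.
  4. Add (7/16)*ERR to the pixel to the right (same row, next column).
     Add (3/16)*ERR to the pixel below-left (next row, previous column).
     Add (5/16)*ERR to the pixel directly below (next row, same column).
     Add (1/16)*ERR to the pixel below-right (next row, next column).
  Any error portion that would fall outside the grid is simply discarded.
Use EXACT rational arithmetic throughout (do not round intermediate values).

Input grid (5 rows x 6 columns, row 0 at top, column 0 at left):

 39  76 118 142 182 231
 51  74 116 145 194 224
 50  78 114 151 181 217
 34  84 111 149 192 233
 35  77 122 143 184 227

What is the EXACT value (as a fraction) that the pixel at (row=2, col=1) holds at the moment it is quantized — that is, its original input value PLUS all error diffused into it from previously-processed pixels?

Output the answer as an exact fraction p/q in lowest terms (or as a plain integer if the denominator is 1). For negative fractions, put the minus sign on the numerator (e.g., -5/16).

Answer: 154489261/1048576

Derivation:
(0,0): OLD=39 → NEW=0, ERR=39
(0,1): OLD=1489/16 → NEW=0, ERR=1489/16
(0,2): OLD=40631/256 → NEW=255, ERR=-24649/256
(0,3): OLD=409089/4096 → NEW=0, ERR=409089/4096
(0,4): OLD=14791175/65536 → NEW=255, ERR=-1920505/65536
(0,5): OLD=228777521/1048576 → NEW=255, ERR=-38609359/1048576
(1,0): OLD=20643/256 → NEW=0, ERR=20643/256
(1,1): OLD=251381/2048 → NEW=0, ERR=251381/2048
(1,2): OLD=10758041/65536 → NEW=255, ERR=-5953639/65536
(1,3): OLD=32755877/262144 → NEW=0, ERR=32755877/262144
(1,4): OLD=4007202767/16777216 → NEW=255, ERR=-270987313/16777216
(1,5): OLD=54652232953/268435456 → NEW=255, ERR=-13798808327/268435456
(2,0): OLD=3218263/32768 → NEW=0, ERR=3218263/32768
(2,1): OLD=154489261/1048576 → NEW=255, ERR=-112897619/1048576
Target (2,1): original=78, with diffused error = 154489261/1048576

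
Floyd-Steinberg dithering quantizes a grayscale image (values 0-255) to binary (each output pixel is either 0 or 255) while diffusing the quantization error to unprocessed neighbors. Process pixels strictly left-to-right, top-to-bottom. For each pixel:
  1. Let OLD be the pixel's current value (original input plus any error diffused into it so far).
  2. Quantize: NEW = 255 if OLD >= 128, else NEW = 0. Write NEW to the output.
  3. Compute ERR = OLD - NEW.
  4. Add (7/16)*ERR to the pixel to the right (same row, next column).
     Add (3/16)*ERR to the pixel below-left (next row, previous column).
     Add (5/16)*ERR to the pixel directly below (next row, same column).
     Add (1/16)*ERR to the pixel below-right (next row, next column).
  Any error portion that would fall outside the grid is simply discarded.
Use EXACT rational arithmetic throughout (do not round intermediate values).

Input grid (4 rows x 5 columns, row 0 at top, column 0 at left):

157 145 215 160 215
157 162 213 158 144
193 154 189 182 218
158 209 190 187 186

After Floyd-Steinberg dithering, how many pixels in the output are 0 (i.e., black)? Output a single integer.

Answer: 5

Derivation:
(0,0): OLD=157 → NEW=255, ERR=-98
(0,1): OLD=817/8 → NEW=0, ERR=817/8
(0,2): OLD=33239/128 → NEW=255, ERR=599/128
(0,3): OLD=331873/2048 → NEW=255, ERR=-190367/2048
(0,4): OLD=5712551/32768 → NEW=255, ERR=-2643289/32768
(1,0): OLD=18627/128 → NEW=255, ERR=-14013/128
(1,1): OLD=144149/1024 → NEW=255, ERR=-116971/1024
(1,2): OLD=5027961/32768 → NEW=255, ERR=-3327879/32768
(1,3): OLD=9134117/131072 → NEW=0, ERR=9134117/131072
(1,4): OLD=300879439/2097152 → NEW=255, ERR=-233894321/2097152
(2,0): OLD=2250679/16384 → NEW=255, ERR=-1927241/16384
(2,1): OLD=21472653/524288 → NEW=0, ERR=21472653/524288
(2,2): OLD=1519245415/8388608 → NEW=255, ERR=-619849625/8388608
(2,3): OLD=19352927685/134217728 → NEW=255, ERR=-14872592955/134217728
(2,4): OLD=298550437667/2147483648 → NEW=255, ERR=-249057892573/2147483648
(3,0): OLD=1081459463/8388608 → NEW=255, ERR=-1057635577/8388608
(3,1): OLD=9759786043/67108864 → NEW=255, ERR=-7352974277/67108864
(3,2): OLD=216371503545/2147483648 → NEW=0, ERR=216371503545/2147483648
(3,3): OLD=730526122689/4294967296 → NEW=255, ERR=-364690537791/4294967296
(3,4): OLD=7262487008069/68719476736 → NEW=0, ERR=7262487008069/68719476736
Output grid:
  Row 0: #.###  (1 black, running=1)
  Row 1: ###.#  (1 black, running=2)
  Row 2: #.###  (1 black, running=3)
  Row 3: ##.#.  (2 black, running=5)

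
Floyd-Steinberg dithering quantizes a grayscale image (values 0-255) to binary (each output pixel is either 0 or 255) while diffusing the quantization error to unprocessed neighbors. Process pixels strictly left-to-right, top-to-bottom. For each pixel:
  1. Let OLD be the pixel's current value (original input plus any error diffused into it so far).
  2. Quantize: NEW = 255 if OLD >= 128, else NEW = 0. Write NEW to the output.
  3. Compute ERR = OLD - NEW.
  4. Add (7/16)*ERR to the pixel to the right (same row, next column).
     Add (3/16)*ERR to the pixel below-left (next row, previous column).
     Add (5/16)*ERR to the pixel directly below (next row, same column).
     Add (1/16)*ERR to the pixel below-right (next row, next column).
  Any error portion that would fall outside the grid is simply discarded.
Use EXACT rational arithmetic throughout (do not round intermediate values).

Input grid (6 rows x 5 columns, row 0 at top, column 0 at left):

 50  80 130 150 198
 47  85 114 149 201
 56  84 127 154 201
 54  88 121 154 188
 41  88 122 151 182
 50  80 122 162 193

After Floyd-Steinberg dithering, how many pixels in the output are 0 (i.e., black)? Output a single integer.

(0,0): OLD=50 → NEW=0, ERR=50
(0,1): OLD=815/8 → NEW=0, ERR=815/8
(0,2): OLD=22345/128 → NEW=255, ERR=-10295/128
(0,3): OLD=235135/2048 → NEW=0, ERR=235135/2048
(0,4): OLD=8134009/32768 → NEW=255, ERR=-221831/32768
(1,0): OLD=10461/128 → NEW=0, ERR=10461/128
(1,1): OLD=144011/1024 → NEW=255, ERR=-117109/1024
(1,2): OLD=2186471/32768 → NEW=0, ERR=2186471/32768
(1,3): OLD=27233499/131072 → NEW=255, ERR=-6189861/131072
(1,4): OLD=388810545/2097152 → NEW=255, ERR=-145963215/2097152
(2,0): OLD=984617/16384 → NEW=0, ERR=984617/16384
(2,1): OLD=48324819/524288 → NEW=0, ERR=48324819/524288
(2,2): OLD=1444306489/8388608 → NEW=255, ERR=-694788551/8388608
(2,3): OLD=12633432731/134217728 → NEW=0, ERR=12633432731/134217728
(2,4): OLD=467031595901/2147483648 → NEW=255, ERR=-80576734339/2147483648
(3,0): OLD=755498009/8388608 → NEW=0, ERR=755498009/8388608
(3,1): OLD=9692694949/67108864 → NEW=255, ERR=-7420065371/67108864
(3,2): OLD=150652973991/2147483648 → NEW=0, ERR=150652973991/2147483648
(3,3): OLD=867131134127/4294967296 → NEW=255, ERR=-228085526353/4294967296
(3,4): OLD=10921165445899/68719476736 → NEW=255, ERR=-6602301121781/68719476736
(4,0): OLD=51983139031/1073741824 → NEW=0, ERR=51983139031/1073741824
(4,1): OLD=3209576875735/34359738368 → NEW=0, ERR=3209576875735/34359738368
(4,2): OLD=92316359241337/549755813888 → NEW=255, ERR=-47871373300103/549755813888
(4,3): OLD=727247630805719/8796093022208 → NEW=0, ERR=727247630805719/8796093022208
(4,4): OLD=26012364420398945/140737488355328 → NEW=255, ERR=-9875695110209695/140737488355328
(5,0): OLD=45433823566565/549755813888 → NEW=0, ERR=45433823566565/549755813888
(5,1): OLD=580745802042479/4398046511104 → NEW=255, ERR=-540756058289041/4398046511104
(5,2): OLD=8773073471900519/140737488355328 → NEW=0, ERR=8773073471900519/140737488355328
(5,3): OLD=110625184422328969/562949953421312 → NEW=255, ERR=-32927053700105591/562949953421312
(5,4): OLD=1356930026431644435/9007199254740992 → NEW=255, ERR=-939905783527308525/9007199254740992
Output grid:
  Row 0: ..#.#  (3 black, running=3)
  Row 1: .#.##  (2 black, running=5)
  Row 2: ..#.#  (3 black, running=8)
  Row 3: .#.##  (2 black, running=10)
  Row 4: ..#.#  (3 black, running=13)
  Row 5: .#.##  (2 black, running=15)

Answer: 15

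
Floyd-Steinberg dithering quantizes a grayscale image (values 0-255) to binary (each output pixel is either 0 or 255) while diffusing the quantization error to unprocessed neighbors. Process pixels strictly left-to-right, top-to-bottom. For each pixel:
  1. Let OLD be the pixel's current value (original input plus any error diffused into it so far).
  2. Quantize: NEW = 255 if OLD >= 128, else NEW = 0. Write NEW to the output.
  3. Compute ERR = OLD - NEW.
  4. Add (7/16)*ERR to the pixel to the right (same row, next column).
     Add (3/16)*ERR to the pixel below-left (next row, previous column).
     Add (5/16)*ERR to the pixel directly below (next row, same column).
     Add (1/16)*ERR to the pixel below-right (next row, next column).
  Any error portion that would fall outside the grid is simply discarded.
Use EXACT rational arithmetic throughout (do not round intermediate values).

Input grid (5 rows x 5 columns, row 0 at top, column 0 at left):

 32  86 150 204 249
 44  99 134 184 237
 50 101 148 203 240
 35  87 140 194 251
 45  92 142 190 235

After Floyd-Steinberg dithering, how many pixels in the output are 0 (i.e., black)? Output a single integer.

Answer: 11

Derivation:
(0,0): OLD=32 → NEW=0, ERR=32
(0,1): OLD=100 → NEW=0, ERR=100
(0,2): OLD=775/4 → NEW=255, ERR=-245/4
(0,3): OLD=11341/64 → NEW=255, ERR=-4979/64
(0,4): OLD=220123/1024 → NEW=255, ERR=-40997/1024
(1,0): OLD=291/4 → NEW=0, ERR=291/4
(1,1): OLD=4883/32 → NEW=255, ERR=-3277/32
(1,2): OLD=63201/1024 → NEW=0, ERR=63201/1024
(1,3): OLD=359129/2048 → NEW=255, ERR=-163111/2048
(1,4): OLD=6054941/32768 → NEW=255, ERR=-2300899/32768
(2,0): OLD=27409/512 → NEW=0, ERR=27409/512
(2,1): OLD=1778289/16384 → NEW=0, ERR=1778289/16384
(2,2): OLD=50708927/262144 → NEW=255, ERR=-16137793/262144
(2,3): OLD=595046001/4194304 → NEW=255, ERR=-474501519/4194304
(2,4): OLD=10977990039/67108864 → NEW=255, ERR=-6134770281/67108864
(3,0): OLD=18895347/262144 → NEW=0, ERR=18895347/262144
(3,1): OLD=302527513/2097152 → NEW=255, ERR=-232246247/2097152
(3,2): OLD=3884507489/67108864 → NEW=0, ERR=3884507489/67108864
(3,3): OLD=43750439727/268435456 → NEW=255, ERR=-24700601553/268435456
(3,4): OLD=752069077589/4294967296 → NEW=255, ERR=-343147582891/4294967296
(4,0): OLD=1569024579/33554432 → NEW=0, ERR=1569024579/33554432
(4,1): OLD=100081923693/1073741824 → NEW=0, ERR=100081923693/1073741824
(4,2): OLD=3035558191999/17179869184 → NEW=255, ERR=-1345308449921/17179869184
(4,3): OLD=31782113595445/274877906944 → NEW=0, ERR=31782113595445/274877906944
(4,4): OLD=1120915082762163/4398046511104 → NEW=255, ERR=-586777569357/4398046511104
Output grid:
  Row 0: ..###  (2 black, running=2)
  Row 1: .#.##  (2 black, running=4)
  Row 2: ..###  (2 black, running=6)
  Row 3: .#.##  (2 black, running=8)
  Row 4: ..#.#  (3 black, running=11)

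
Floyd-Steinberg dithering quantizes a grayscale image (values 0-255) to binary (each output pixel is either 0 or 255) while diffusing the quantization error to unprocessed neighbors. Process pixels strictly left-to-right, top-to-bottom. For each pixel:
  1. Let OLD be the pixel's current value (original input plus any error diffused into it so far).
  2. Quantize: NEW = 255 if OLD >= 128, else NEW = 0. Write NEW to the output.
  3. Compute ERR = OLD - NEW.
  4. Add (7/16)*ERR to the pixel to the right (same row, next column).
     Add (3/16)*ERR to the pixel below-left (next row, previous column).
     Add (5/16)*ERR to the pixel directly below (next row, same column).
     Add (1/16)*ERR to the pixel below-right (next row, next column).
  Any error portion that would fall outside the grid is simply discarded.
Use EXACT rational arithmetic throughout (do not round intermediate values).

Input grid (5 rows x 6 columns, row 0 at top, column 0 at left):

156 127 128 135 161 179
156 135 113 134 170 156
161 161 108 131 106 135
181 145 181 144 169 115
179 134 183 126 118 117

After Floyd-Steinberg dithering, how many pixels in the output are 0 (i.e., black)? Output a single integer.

Answer: 13

Derivation:
(0,0): OLD=156 → NEW=255, ERR=-99
(0,1): OLD=1339/16 → NEW=0, ERR=1339/16
(0,2): OLD=42141/256 → NEW=255, ERR=-23139/256
(0,3): OLD=390987/4096 → NEW=0, ERR=390987/4096
(0,4): OLD=13288205/65536 → NEW=255, ERR=-3423475/65536
(0,5): OLD=163730779/1048576 → NEW=255, ERR=-103656101/1048576
(1,0): OLD=36033/256 → NEW=255, ERR=-29247/256
(1,1): OLD=180295/2048 → NEW=0, ERR=180295/2048
(1,2): OLD=9594323/65536 → NEW=255, ERR=-7117357/65536
(1,3): OLD=26443159/262144 → NEW=0, ERR=26443159/262144
(1,4): OLD=3107781541/16777216 → NEW=255, ERR=-1170408539/16777216
(1,5): OLD=24514173683/268435456 → NEW=0, ERR=24514173683/268435456
(2,0): OLD=4646653/32768 → NEW=255, ERR=-3709187/32768
(2,1): OLD=116900015/1048576 → NEW=0, ERR=116900015/1048576
(2,2): OLD=2470479821/16777216 → NEW=255, ERR=-1807710259/16777216
(2,3): OLD=12819807397/134217728 → NEW=0, ERR=12819807397/134217728
(2,4): OLD=641731469679/4294967296 → NEW=255, ERR=-453485190801/4294967296
(2,5): OLD=7764242332409/68719476736 → NEW=0, ERR=7764242332409/68719476736
(3,0): OLD=2793906221/16777216 → NEW=255, ERR=-1484283859/16777216
(3,1): OLD=15281460393/134217728 → NEW=0, ERR=15281460393/134217728
(3,2): OLD=238389488395/1073741824 → NEW=255, ERR=-35414676725/1073741824
(3,3): OLD=9131933486497/68719476736 → NEW=255, ERR=-8391533081183/68719476736
(3,4): OLD=60327193323137/549755813888 → NEW=0, ERR=60327193323137/549755813888
(3,5): OLD=1686364639689711/8796093022208 → NEW=255, ERR=-556639080973329/8796093022208
(4,0): OLD=370872599811/2147483648 → NEW=255, ERR=-176735730429/2147483648
(4,1): OLD=4187095265447/34359738368 → NEW=0, ERR=4187095265447/34359738368
(4,2): OLD=231146773524933/1099511627776 → NEW=255, ERR=-49228691557947/1099511627776
(4,3): OLD=1526390485168569/17592186044416 → NEW=0, ERR=1526390485168569/17592186044416
(4,4): OLD=48063064625116489/281474976710656 → NEW=255, ERR=-23713054436100791/281474976710656
(4,5): OLD=302755045375355999/4503599627370496 → NEW=0, ERR=302755045375355999/4503599627370496
Output grid:
  Row 0: #.#.##  (2 black, running=2)
  Row 1: #.#.#.  (3 black, running=5)
  Row 2: #.#.#.  (3 black, running=8)
  Row 3: #.##.#  (2 black, running=10)
  Row 4: #.#.#.  (3 black, running=13)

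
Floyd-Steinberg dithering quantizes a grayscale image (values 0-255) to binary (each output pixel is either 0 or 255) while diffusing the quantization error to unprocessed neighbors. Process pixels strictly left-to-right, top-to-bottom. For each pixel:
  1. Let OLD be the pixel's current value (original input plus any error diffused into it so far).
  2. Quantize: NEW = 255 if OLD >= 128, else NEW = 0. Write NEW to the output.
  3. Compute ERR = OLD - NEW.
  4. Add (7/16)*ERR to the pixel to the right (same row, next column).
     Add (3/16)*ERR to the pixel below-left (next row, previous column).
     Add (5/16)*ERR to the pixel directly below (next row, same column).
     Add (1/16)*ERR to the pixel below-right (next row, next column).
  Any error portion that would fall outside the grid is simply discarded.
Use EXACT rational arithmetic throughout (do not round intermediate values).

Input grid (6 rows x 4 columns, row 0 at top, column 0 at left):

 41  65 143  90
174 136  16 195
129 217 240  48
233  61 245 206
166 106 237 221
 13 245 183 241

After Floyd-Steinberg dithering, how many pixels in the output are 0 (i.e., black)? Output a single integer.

(0,0): OLD=41 → NEW=0, ERR=41
(0,1): OLD=1327/16 → NEW=0, ERR=1327/16
(0,2): OLD=45897/256 → NEW=255, ERR=-19383/256
(0,3): OLD=232959/4096 → NEW=0, ERR=232959/4096
(1,0): OLD=51805/256 → NEW=255, ERR=-13475/256
(1,1): OLD=260619/2048 → NEW=0, ERR=260619/2048
(1,2): OLD=4185191/65536 → NEW=0, ERR=4185191/65536
(1,3): OLD=247443329/1048576 → NEW=255, ERR=-19943551/1048576
(2,0): OLD=4469929/32768 → NEW=255, ERR=-3885911/32768
(2,1): OLD=223943251/1048576 → NEW=255, ERR=-43443629/1048576
(2,2): OLD=516355999/2097152 → NEW=255, ERR=-18417761/2097152
(2,3): OLD=1416179011/33554432 → NEW=0, ERR=1416179011/33554432
(3,0): OLD=3157014681/16777216 → NEW=255, ERR=-1121175399/16777216
(3,1): OLD=2619232007/268435456 → NEW=0, ERR=2619232007/268435456
(3,2): OLD=1081680971769/4294967296 → NEW=255, ERR=-13535688711/4294967296
(3,3): OLD=14930097379151/68719476736 → NEW=255, ERR=-2593369188529/68719476736
(4,0): OLD=631128235237/4294967296 → NEW=255, ERR=-464088425243/4294967296
(4,1): OLD=1958778074799/34359738368 → NEW=0, ERR=1958778074799/34359738368
(4,2): OLD=279814709561423/1099511627776 → NEW=255, ERR=-560755521457/1099511627776
(4,3): OLD=3673013155773401/17592186044416 → NEW=255, ERR=-812994285552679/17592186044416
(5,0): OLD=-5540377204779/549755813888 → NEW=0, ERR=-5540377204779/549755813888
(5,1): OLD=4425435888556275/17592186044416 → NEW=255, ERR=-60571552769805/17592186044416
(5,2): OLD=1550155342018247/8796093022208 → NEW=255, ERR=-692848378644793/8796093022208
(5,3): OLD=54061648570134287/281474976710656 → NEW=255, ERR=-17714470491082993/281474976710656
Output grid:
  Row 0: ..#.  (3 black, running=3)
  Row 1: #..#  (2 black, running=5)
  Row 2: ###.  (1 black, running=6)
  Row 3: #.##  (1 black, running=7)
  Row 4: #.##  (1 black, running=8)
  Row 5: .###  (1 black, running=9)

Answer: 9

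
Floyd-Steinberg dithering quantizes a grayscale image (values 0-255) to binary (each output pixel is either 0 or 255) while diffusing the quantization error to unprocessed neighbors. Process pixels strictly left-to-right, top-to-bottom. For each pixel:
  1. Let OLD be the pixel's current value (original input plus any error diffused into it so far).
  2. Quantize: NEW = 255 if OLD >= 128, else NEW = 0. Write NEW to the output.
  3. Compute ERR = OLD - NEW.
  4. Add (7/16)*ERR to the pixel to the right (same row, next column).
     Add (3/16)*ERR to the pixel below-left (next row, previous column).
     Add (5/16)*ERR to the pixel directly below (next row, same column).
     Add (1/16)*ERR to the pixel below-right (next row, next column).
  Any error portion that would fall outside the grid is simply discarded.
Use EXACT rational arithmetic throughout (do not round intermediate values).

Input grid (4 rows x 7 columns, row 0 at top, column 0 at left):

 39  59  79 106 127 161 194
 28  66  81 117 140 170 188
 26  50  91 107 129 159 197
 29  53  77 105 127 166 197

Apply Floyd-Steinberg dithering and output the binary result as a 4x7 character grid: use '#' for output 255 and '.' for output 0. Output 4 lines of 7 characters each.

(0,0): OLD=39 → NEW=0, ERR=39
(0,1): OLD=1217/16 → NEW=0, ERR=1217/16
(0,2): OLD=28743/256 → NEW=0, ERR=28743/256
(0,3): OLD=635377/4096 → NEW=255, ERR=-409103/4096
(0,4): OLD=5459351/65536 → NEW=0, ERR=5459351/65536
(0,5): OLD=207036193/1048576 → NEW=255, ERR=-60350687/1048576
(0,6): OLD=2832325095/16777216 → NEW=255, ERR=-1445864985/16777216
(1,0): OLD=13939/256 → NEW=0, ERR=13939/256
(1,1): OLD=280741/2048 → NEW=255, ERR=-241499/2048
(1,2): OLD=3311113/65536 → NEW=0, ERR=3311113/65536
(1,3): OLD=34217301/262144 → NEW=255, ERR=-32629419/262144
(1,4): OLD=1586152159/16777216 → NEW=0, ERR=1586152159/16777216
(1,5): OLD=24484518287/134217728 → NEW=255, ERR=-9741002353/134217728
(1,6): OLD=269980422017/2147483648 → NEW=0, ERR=269980422017/2147483648
(2,0): OLD=685031/32768 → NEW=0, ERR=685031/32768
(2,1): OLD=36881117/1048576 → NEW=0, ERR=36881117/1048576
(2,2): OLD=1534582999/16777216 → NEW=0, ERR=1534582999/16777216
(2,3): OLD=17314681055/134217728 → NEW=255, ERR=-16910839585/134217728
(2,4): OLD=88083165135/1073741824 → NEW=0, ERR=88083165135/1073741824
(2,5): OLD=6930051266565/34359738368 → NEW=255, ERR=-1831682017275/34359738368
(2,6): OLD=114584858374003/549755813888 → NEW=255, ERR=-25602874167437/549755813888
(3,0): OLD=706787575/16777216 → NEW=0, ERR=706787575/16777216
(3,1): OLD=13539783211/134217728 → NEW=0, ERR=13539783211/134217728
(3,2): OLD=137753153777/1073741824 → NEW=255, ERR=-136051011343/1073741824
(3,3): OLD=134389602215/4294967296 → NEW=0, ERR=134389602215/4294967296
(3,4): OLD=81613891523831/549755813888 → NEW=255, ERR=-58573841017609/549755813888
(3,5): OLD=435944975614037/4398046511104 → NEW=0, ERR=435944975614037/4398046511104
(3,6): OLD=15655687167389387/70368744177664 → NEW=255, ERR=-2288342597914933/70368744177664
Row 0: ...#.##
Row 1: .#.#.#.
Row 2: ...#.##
Row 3: ..#.#.#

Answer: ...#.##
.#.#.#.
...#.##
..#.#.#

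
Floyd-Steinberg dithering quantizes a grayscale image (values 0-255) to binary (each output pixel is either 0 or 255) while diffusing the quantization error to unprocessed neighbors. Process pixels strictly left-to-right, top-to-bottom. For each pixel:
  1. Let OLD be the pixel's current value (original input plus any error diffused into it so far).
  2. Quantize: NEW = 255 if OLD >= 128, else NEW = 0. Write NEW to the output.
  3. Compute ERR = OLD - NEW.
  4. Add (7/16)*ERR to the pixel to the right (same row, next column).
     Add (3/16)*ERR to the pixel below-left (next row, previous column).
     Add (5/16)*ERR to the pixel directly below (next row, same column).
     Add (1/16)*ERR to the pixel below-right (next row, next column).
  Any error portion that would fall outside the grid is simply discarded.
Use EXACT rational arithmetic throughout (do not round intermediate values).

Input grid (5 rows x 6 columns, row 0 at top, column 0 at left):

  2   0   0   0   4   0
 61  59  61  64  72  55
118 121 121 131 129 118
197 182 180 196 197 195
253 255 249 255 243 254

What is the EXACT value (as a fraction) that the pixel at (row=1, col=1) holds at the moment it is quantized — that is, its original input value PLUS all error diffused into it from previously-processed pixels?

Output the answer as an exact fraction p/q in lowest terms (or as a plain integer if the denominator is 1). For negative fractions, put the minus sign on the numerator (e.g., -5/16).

(0,0): OLD=2 → NEW=0, ERR=2
(0,1): OLD=7/8 → NEW=0, ERR=7/8
(0,2): OLD=49/128 → NEW=0, ERR=49/128
(0,3): OLD=343/2048 → NEW=0, ERR=343/2048
(0,4): OLD=133473/32768 → NEW=0, ERR=133473/32768
(0,5): OLD=934311/524288 → NEW=0, ERR=934311/524288
(1,0): OLD=7909/128 → NEW=0, ERR=7909/128
(1,1): OLD=88579/1024 → NEW=0, ERR=88579/1024
Target (1,1): original=59, with diffused error = 88579/1024

Answer: 88579/1024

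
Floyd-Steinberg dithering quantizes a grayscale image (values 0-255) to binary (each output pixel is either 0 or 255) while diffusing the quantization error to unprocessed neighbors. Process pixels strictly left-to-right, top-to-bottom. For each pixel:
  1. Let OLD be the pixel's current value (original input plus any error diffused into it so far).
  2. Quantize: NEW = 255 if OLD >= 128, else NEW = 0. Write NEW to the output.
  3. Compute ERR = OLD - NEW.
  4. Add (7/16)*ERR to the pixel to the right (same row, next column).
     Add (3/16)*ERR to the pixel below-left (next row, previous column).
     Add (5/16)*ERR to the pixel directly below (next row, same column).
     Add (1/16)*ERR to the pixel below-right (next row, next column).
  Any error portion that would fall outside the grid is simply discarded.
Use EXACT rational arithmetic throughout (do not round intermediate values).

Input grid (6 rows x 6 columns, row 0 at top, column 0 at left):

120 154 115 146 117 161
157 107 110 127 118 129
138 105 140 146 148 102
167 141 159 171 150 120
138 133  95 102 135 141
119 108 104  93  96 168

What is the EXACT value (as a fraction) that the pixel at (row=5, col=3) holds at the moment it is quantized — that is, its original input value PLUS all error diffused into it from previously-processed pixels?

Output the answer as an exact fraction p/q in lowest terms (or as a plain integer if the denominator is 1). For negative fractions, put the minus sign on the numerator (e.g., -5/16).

(0,0): OLD=120 → NEW=0, ERR=120
(0,1): OLD=413/2 → NEW=255, ERR=-97/2
(0,2): OLD=3001/32 → NEW=0, ERR=3001/32
(0,3): OLD=95759/512 → NEW=255, ERR=-34801/512
(0,4): OLD=714857/8192 → NEW=0, ERR=714857/8192
(0,5): OLD=26106591/131072 → NEW=255, ERR=-7316769/131072
(1,0): OLD=5933/32 → NEW=255, ERR=-2227/32
(1,1): OLD=22139/256 → NEW=0, ERR=22139/256
(1,2): OLD=1321911/8192 → NEW=255, ERR=-767049/8192
(1,3): OLD=2851387/32768 → NEW=0, ERR=2851387/32768
(1,4): OLD=353631969/2097152 → NEW=255, ERR=-181141791/2097152
(1,5): OLD=2658191063/33554432 → NEW=0, ERR=2658191063/33554432
(2,0): OLD=542585/4096 → NEW=255, ERR=-501895/4096
(2,1): OLD=7407011/131072 → NEW=0, ERR=7407011/131072
(2,2): OLD=329638249/2097152 → NEW=255, ERR=-205135511/2097152
(2,3): OLD=1817826209/16777216 → NEW=0, ERR=1817826209/16777216
(2,4): OLD=101309512099/536870912 → NEW=255, ERR=-35592570461/536870912
(2,5): OLD=793308321701/8589934592 → NEW=0, ERR=793308321701/8589934592
(3,0): OLD=292142217/2097152 → NEW=255, ERR=-242631543/2097152
(3,1): OLD=1376469109/16777216 → NEW=0, ERR=1376469109/16777216
(3,2): OLD=25256338431/134217728 → NEW=255, ERR=-8969182209/134217728
(3,3): OLD=1349301504621/8589934592 → NEW=255, ERR=-841131816339/8589934592
(3,4): OLD=7595583326829/68719476736 → NEW=0, ERR=7595583326829/68719476736
(3,5): OLD=212286962469955/1099511627776 → NEW=255, ERR=-68088502612925/1099511627776
(4,0): OLD=31468238535/268435456 → NEW=0, ERR=31468238535/268435456
(4,1): OLD=816753918075/4294967296 → NEW=255, ERR=-278462742405/4294967296
(4,2): OLD=4469440614081/137438953472 → NEW=0, ERR=4469440614081/137438953472
(4,3): OLD=224684968436709/2199023255552 → NEW=0, ERR=224684968436709/2199023255552
(4,4): OLD=6914117582681589/35184372088832 → NEW=255, ERR=-2057897299970571/35184372088832
(4,5): OLD=57965440577879443/562949953421312 → NEW=0, ERR=57965440577879443/562949953421312
(5,0): OLD=9859688587169/68719476736 → NEW=255, ERR=-7663777980511/68719476736
(5,1): OLD=115167641059825/2199023255552 → NEW=0, ERR=115167641059825/2199023255552
(5,2): OLD=2677192707491275/17592186044416 → NEW=255, ERR=-1808814733834805/17592186044416
(5,3): OLD=39976221766724489/562949953421312 → NEW=0, ERR=39976221766724489/562949953421312
Target (5,3): original=93, with diffused error = 39976221766724489/562949953421312

Answer: 39976221766724489/562949953421312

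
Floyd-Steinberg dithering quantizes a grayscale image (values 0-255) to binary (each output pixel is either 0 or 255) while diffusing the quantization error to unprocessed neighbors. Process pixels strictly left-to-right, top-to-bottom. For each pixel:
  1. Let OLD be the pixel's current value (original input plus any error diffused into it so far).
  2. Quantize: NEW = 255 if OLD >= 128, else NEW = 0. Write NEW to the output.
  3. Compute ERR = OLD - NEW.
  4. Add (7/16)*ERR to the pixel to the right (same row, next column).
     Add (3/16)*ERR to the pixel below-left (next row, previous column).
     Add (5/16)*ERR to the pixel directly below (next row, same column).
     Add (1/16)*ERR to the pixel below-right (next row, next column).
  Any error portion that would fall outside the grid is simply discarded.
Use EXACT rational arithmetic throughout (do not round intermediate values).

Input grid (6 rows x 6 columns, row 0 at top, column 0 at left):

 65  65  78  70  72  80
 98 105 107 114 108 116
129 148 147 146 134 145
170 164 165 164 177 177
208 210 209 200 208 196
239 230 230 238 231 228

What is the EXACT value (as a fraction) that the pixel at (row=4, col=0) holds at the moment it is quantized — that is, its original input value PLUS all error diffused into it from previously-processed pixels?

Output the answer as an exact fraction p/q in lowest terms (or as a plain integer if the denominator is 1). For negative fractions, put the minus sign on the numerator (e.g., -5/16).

(0,0): OLD=65 → NEW=0, ERR=65
(0,1): OLD=1495/16 → NEW=0, ERR=1495/16
(0,2): OLD=30433/256 → NEW=0, ERR=30433/256
(0,3): OLD=499751/4096 → NEW=0, ERR=499751/4096
(0,4): OLD=8216849/65536 → NEW=0, ERR=8216849/65536
(0,5): OLD=141404023/1048576 → NEW=255, ERR=-125982857/1048576
(1,0): OLD=34773/256 → NEW=255, ERR=-30507/256
(1,1): OLD=222035/2048 → NEW=0, ERR=222035/2048
(1,2): OLD=14437455/65536 → NEW=255, ERR=-2274225/65536
(1,3): OLD=44009891/262144 → NEW=255, ERR=-22836829/262144
(1,4): OLD=1579843721/16777216 → NEW=0, ERR=1579843721/16777216
(1,5): OLD=34222303727/268435456 → NEW=0, ERR=34222303727/268435456
(2,0): OLD=3672897/32768 → NEW=0, ERR=3672897/32768
(2,1): OLD=227502939/1048576 → NEW=255, ERR=-39883941/1048576
(2,2): OLD=1844765137/16777216 → NEW=0, ERR=1844765137/16777216
(2,3): OLD=24477238409/134217728 → NEW=255, ERR=-9748282231/134217728
(2,4): OLD=644719162395/4294967296 → NEW=255, ERR=-450497498085/4294967296
(2,5): OLD=9953065930861/68719476736 → NEW=255, ERR=-7570400636819/68719476736
(3,0): OLD=3320138417/16777216 → NEW=255, ERR=-958051663/16777216
(3,1): OLD=20770578269/134217728 → NEW=255, ERR=-13454942371/134217728
(3,2): OLD=149795409831/1073741824 → NEW=255, ERR=-124008755289/1073741824
(3,3): OLD=5358791260469/68719476736 → NEW=0, ERR=5358791260469/68719476736
(3,4): OLD=84191487340053/549755813888 → NEW=255, ERR=-55996245201387/549755813888
(3,5): OLD=804455043293467/8796093022208 → NEW=0, ERR=804455043293467/8796093022208
(4,0): OLD=367989705151/2147483648 → NEW=255, ERR=-179618625089/2147483648
Target (4,0): original=208, with diffused error = 367989705151/2147483648

Answer: 367989705151/2147483648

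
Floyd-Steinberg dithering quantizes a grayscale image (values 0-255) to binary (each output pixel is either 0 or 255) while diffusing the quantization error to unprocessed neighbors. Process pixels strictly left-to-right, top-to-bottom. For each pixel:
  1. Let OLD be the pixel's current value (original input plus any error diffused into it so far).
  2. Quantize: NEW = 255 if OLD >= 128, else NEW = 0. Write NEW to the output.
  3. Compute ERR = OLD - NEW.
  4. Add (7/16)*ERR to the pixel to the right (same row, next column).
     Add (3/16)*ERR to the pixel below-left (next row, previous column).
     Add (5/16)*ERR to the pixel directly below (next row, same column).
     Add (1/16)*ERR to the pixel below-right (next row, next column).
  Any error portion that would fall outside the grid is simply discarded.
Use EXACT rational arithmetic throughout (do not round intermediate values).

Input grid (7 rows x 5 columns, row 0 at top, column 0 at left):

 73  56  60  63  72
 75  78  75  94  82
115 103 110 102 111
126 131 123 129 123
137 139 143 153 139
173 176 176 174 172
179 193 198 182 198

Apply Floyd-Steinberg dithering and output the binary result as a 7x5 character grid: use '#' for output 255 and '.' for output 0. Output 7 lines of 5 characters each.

(0,0): OLD=73 → NEW=0, ERR=73
(0,1): OLD=1407/16 → NEW=0, ERR=1407/16
(0,2): OLD=25209/256 → NEW=0, ERR=25209/256
(0,3): OLD=434511/4096 → NEW=0, ERR=434511/4096
(0,4): OLD=7760169/65536 → NEW=0, ERR=7760169/65536
(1,0): OLD=29261/256 → NEW=0, ERR=29261/256
(1,1): OLD=365595/2048 → NEW=255, ERR=-156645/2048
(1,2): OLD=6402615/65536 → NEW=0, ERR=6402615/65536
(1,3): OLD=51969835/262144 → NEW=255, ERR=-14876885/262144
(1,4): OLD=422806817/4194304 → NEW=0, ERR=422806817/4194304
(2,0): OLD=4468825/32768 → NEW=255, ERR=-3887015/32768
(2,1): OLD=55220579/1048576 → NEW=0, ERR=55220579/1048576
(2,2): OLD=2485522153/16777216 → NEW=255, ERR=-1792667927/16777216
(2,3): OLD=16783889067/268435456 → NEW=0, ERR=16783889067/268435456
(2,4): OLD=714292844525/4294967296 → NEW=255, ERR=-380923815955/4294967296
(3,0): OLD=1657668553/16777216 → NEW=0, ERR=1657668553/16777216
(3,1): OLD=21909107733/134217728 → NEW=255, ERR=-12316412907/134217728
(3,2): OLD=276925897975/4294967296 → NEW=0, ERR=276925897975/4294967296
(3,3): OLD=1318038809119/8589934592 → NEW=255, ERR=-872394511841/8589934592
(3,4): OLD=7526075984763/137438953472 → NEW=0, ERR=7526075984763/137438953472
(4,0): OLD=323562763175/2147483648 → NEW=255, ERR=-224045567065/2147483648
(4,1): OLD=5699884105767/68719476736 → NEW=0, ERR=5699884105767/68719476736
(4,2): OLD=192039951657769/1099511627776 → NEW=255, ERR=-88335513425111/1099511627776
(4,3): OLD=1766442236757543/17592186044416 → NEW=0, ERR=1766442236757543/17592186044416
(4,4): OLD=54520142090081937/281474976710656 → NEW=255, ERR=-17255976971135343/281474976710656
(5,0): OLD=171467873192149/1099511627776 → NEW=255, ERR=-108907591890731/1099511627776
(5,1): OLD=1205072229215423/8796093022208 → NEW=255, ERR=-1037931491447617/8796093022208
(5,2): OLD=34700210988148919/281474976710656 → NEW=0, ERR=34700210988148919/281474976710656
(5,3): OLD=273365342167469433/1125899906842624 → NEW=255, ERR=-13739134077399687/1125899906842624
(5,4): OLD=2770235368818879331/18014398509481984 → NEW=255, ERR=-1823436251099026589/18014398509481984
(6,0): OLD=17721912265631621/140737488355328 → NEW=0, ERR=17721912265631621/140737488355328
(6,1): OLD=1027452750610149323/4503599627370496 → NEW=255, ERR=-120965154369327157/4503599627370496
(6,2): OLD=15500373885426378601/72057594037927936 → NEW=255, ERR=-2874312594245245079/72057594037927936
(6,3): OLD=172317021773739338435/1152921504606846976 → NEW=255, ERR=-121677961901006640445/1152921504606846976
(6,4): OLD=2203141119640498948885/18446744073709551616 → NEW=0, ERR=2203141119640498948885/18446744073709551616
Row 0: .....
Row 1: .#.#.
Row 2: #.#.#
Row 3: .#.#.
Row 4: #.#.#
Row 5: ##.##
Row 6: .###.

Answer: .....
.#.#.
#.#.#
.#.#.
#.#.#
##.##
.###.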